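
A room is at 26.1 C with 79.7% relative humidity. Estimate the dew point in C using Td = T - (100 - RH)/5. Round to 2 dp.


Td = 26.1 - (100-79.7)/5 = 22.04 C

22.04 C


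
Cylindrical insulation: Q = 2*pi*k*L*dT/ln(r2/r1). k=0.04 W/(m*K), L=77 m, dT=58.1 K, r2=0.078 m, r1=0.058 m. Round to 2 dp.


Q = 2*pi*0.04*77*58.1/ln(0.078/0.058) = 3795.12 W

3795.12 W


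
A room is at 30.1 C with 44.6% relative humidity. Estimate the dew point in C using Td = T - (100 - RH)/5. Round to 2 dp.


Td = 30.1 - (100-44.6)/5 = 19.02 C

19.02 C


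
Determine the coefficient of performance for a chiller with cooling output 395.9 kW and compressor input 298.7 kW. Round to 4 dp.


COP = 395.9 / 298.7 = 1.3254

1.3254


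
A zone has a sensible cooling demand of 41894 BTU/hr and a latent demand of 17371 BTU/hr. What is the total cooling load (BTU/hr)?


Qt = 41894 + 17371 = 59265 BTU/hr

59265 BTU/hr


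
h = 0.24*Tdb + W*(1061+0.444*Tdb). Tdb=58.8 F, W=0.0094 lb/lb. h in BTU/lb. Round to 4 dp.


h = 0.24*58.8 + 0.0094*(1061+0.444*58.8) = 24.3308 BTU/lb

24.3308 BTU/lb


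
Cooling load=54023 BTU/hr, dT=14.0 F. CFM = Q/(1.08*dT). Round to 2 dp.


CFM = 54023 / (1.08 * 14.0) = 3572.95

3572.95 CFM


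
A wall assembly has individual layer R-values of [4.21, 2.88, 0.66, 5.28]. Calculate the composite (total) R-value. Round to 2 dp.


R_total = 4.21 + 2.88 + 0.66 + 5.28 = 13.03

13.03


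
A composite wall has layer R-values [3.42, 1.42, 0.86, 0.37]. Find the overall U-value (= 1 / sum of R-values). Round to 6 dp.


R_total = 3.42 + 1.42 + 0.86 + 0.37 = 6.07
U = 1/6.07 = 0.164745

0.164745


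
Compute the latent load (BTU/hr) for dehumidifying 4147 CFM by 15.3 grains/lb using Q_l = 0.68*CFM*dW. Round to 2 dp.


Q = 0.68 * 4147 * 15.3 = 43145.39 BTU/hr

43145.39 BTU/hr


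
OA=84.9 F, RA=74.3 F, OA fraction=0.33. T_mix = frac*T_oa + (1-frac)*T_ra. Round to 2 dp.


T_mix = 0.33*84.9 + 0.67*74.3 = 77.80 F

77.80 F


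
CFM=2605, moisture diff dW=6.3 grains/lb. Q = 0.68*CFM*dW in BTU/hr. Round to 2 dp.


Q = 0.68 * 2605 * 6.3 = 11159.82 BTU/hr

11159.82 BTU/hr


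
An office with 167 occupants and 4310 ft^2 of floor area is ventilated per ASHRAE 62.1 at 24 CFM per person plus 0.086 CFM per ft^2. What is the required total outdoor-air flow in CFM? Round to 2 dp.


Total = 167*24 + 4310*0.086 = 4378.66 CFM

4378.66 CFM


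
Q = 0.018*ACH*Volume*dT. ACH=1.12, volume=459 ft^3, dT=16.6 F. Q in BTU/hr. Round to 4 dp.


Q = 0.018 * 1.12 * 459 * 16.6 = 153.6071 BTU/hr

153.6071 BTU/hr


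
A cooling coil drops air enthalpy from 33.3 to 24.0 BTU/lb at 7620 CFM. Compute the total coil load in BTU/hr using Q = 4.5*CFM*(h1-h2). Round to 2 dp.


Q = 4.5 * 7620 * (33.3 - 24.0) = 318897.00 BTU/hr

318897.00 BTU/hr


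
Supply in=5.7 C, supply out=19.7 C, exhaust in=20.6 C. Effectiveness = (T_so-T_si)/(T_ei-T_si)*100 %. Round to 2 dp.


eff = (19.7-5.7)/(20.6-5.7)*100 = 93.96 %

93.96 %


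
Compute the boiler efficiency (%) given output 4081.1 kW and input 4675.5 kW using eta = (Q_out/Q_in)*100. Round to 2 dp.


eta = (4081.1/4675.5)*100 = 87.29 %

87.29 %


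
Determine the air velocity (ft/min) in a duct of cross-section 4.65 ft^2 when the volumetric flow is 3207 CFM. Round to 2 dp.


V = 3207 / 4.65 = 689.68 ft/min

689.68 ft/min


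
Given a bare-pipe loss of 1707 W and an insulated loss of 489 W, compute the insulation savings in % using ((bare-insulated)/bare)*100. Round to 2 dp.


Savings = ((1707-489)/1707)*100 = 71.35 %

71.35 %


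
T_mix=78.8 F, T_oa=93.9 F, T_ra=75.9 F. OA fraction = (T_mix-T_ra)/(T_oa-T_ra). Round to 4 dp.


frac = (78.8 - 75.9) / (93.9 - 75.9) = 0.1611

0.1611


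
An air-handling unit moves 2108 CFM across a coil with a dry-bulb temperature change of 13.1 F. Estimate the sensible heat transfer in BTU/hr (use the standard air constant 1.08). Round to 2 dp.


Q = 1.08 * 2108 * 13.1 = 29823.98 BTU/hr

29823.98 BTU/hr


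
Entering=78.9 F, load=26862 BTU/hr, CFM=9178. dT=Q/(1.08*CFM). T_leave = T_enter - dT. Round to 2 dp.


dT = 26862/(1.08*9178) = 2.7100
T_leave = 78.9 - 2.7100 = 76.19 F

76.19 F


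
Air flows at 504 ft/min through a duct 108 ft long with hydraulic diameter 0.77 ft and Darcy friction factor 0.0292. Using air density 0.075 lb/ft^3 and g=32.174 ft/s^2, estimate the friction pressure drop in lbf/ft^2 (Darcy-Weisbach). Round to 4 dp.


v_fps = 504/60 = 8.4 ft/s
dp = 0.0292*(108/0.77)*0.075*8.4^2/(2*32.174) = 0.3368 lbf/ft^2

0.3368 lbf/ft^2


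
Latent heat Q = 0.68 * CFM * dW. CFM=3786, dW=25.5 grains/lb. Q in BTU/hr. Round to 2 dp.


Q = 0.68 * 3786 * 25.5 = 65649.24 BTU/hr

65649.24 BTU/hr


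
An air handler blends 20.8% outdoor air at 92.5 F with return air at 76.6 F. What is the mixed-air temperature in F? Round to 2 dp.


T_mix = 76.6 + (20.8/100)*(92.5-76.6) = 79.91 F

79.91 F


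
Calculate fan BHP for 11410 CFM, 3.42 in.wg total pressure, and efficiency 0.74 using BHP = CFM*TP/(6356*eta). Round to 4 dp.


BHP = 11410 * 3.42 / (6356 * 0.74) = 8.2965 hp

8.2965 hp


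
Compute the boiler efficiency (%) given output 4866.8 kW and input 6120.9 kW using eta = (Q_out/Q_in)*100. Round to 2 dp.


eta = (4866.8/6120.9)*100 = 79.51 %

79.51 %


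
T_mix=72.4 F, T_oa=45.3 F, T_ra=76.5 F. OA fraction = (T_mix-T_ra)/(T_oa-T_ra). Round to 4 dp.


frac = (72.4 - 76.5) / (45.3 - 76.5) = 0.1314

0.1314


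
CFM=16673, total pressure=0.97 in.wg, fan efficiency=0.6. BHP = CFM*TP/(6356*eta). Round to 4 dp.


BHP = 16673 * 0.97 / (6356 * 0.6) = 4.2408 hp

4.2408 hp


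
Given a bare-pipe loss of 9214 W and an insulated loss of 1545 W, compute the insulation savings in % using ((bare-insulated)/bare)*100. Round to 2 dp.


Savings = ((9214-1545)/9214)*100 = 83.23 %

83.23 %


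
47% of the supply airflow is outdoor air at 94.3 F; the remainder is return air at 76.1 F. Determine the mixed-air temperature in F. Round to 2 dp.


T_mix = 0.47*94.3 + 0.53*76.1 = 84.65 F

84.65 F


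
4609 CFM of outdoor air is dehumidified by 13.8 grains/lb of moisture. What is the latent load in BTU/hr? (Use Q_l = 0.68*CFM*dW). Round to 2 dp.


Q = 0.68 * 4609 * 13.8 = 43250.86 BTU/hr

43250.86 BTU/hr


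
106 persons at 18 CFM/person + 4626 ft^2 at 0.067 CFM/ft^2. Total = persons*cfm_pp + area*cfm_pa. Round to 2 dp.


Total = 106*18 + 4626*0.067 = 2217.94 CFM

2217.94 CFM


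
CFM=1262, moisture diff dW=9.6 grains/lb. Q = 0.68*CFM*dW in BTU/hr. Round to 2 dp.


Q = 0.68 * 1262 * 9.6 = 8238.34 BTU/hr

8238.34 BTU/hr


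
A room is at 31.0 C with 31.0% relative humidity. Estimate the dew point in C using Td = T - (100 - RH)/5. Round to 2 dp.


Td = 31.0 - (100-31.0)/5 = 17.20 C

17.20 C


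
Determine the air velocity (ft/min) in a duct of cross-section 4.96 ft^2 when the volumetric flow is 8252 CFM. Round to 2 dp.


V = 8252 / 4.96 = 1663.71 ft/min

1663.71 ft/min


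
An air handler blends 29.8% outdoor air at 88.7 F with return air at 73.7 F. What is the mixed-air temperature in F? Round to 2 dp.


T_mix = 73.7 + (29.8/100)*(88.7-73.7) = 78.17 F

78.17 F


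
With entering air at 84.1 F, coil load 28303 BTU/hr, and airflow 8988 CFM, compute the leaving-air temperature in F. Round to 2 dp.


dT = 28303/(1.08*8988) = 2.9157
T_leave = 84.1 - 2.9157 = 81.18 F

81.18 F


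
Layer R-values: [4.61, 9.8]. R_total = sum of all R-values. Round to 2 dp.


R_total = 4.61 + 9.8 = 14.41

14.41


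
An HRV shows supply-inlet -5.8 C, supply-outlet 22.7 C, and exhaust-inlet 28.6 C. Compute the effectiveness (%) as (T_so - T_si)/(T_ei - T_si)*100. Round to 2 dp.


eff = (22.7-(-5.8))/(28.6-(-5.8))*100 = 82.85 %

82.85 %


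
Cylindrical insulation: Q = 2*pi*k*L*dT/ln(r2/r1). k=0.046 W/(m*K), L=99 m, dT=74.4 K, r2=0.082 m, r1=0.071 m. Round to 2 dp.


Q = 2*pi*0.046*99*74.4/ln(0.082/0.071) = 14779.67 W

14779.67 W


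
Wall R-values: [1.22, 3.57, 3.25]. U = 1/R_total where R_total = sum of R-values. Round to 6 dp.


R_total = 1.22 + 3.57 + 3.25 = 8.04
U = 1/8.04 = 0.124378

0.124378


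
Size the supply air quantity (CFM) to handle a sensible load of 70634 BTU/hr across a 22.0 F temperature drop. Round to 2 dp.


CFM = 70634 / (1.08 * 22.0) = 2972.81

2972.81 CFM


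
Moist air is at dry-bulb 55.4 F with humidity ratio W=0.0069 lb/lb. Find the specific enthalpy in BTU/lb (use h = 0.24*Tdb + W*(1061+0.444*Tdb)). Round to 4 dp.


h = 0.24*55.4 + 0.0069*(1061+0.444*55.4) = 20.7866 BTU/lb

20.7866 BTU/lb


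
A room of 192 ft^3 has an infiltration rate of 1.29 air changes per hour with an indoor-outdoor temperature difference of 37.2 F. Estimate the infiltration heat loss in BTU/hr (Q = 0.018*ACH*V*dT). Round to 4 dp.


Q = 0.018 * 1.29 * 192 * 37.2 = 165.8465 BTU/hr

165.8465 BTU/hr


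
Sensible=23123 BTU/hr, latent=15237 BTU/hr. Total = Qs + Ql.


Qt = 23123 + 15237 = 38360 BTU/hr

38360 BTU/hr


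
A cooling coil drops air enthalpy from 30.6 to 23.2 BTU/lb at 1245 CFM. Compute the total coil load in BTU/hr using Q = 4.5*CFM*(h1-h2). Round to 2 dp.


Q = 4.5 * 1245 * (30.6 - 23.2) = 41458.50 BTU/hr

41458.50 BTU/hr


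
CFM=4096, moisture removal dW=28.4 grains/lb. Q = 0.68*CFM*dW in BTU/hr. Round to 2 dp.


Q = 0.68 * 4096 * 28.4 = 79101.95 BTU/hr

79101.95 BTU/hr


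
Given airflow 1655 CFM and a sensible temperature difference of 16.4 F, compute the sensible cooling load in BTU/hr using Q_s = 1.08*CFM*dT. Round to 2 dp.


Q = 1.08 * 1655 * 16.4 = 29313.36 BTU/hr

29313.36 BTU/hr


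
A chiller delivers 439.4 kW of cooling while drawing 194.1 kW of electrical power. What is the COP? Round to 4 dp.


COP = 439.4 / 194.1 = 2.2638

2.2638


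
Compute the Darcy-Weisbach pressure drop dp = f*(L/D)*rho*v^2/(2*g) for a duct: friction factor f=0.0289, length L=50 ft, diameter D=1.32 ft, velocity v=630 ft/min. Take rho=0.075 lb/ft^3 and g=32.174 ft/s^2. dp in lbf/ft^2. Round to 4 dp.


v_fps = 630/60 = 10.5 ft/s
dp = 0.0289*(50/1.32)*0.075*10.5^2/(2*32.174) = 0.1407 lbf/ft^2

0.1407 lbf/ft^2


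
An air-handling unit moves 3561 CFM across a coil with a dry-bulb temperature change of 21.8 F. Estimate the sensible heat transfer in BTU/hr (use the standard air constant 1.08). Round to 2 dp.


Q = 1.08 * 3561 * 21.8 = 83840.18 BTU/hr

83840.18 BTU/hr


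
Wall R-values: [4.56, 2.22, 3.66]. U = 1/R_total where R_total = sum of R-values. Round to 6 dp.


R_total = 4.56 + 2.22 + 3.66 = 10.44
U = 1/10.44 = 0.095785

0.095785


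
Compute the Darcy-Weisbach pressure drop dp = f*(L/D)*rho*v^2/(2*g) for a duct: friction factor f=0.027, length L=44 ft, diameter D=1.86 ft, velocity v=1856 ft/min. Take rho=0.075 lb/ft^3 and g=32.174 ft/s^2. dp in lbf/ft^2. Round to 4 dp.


v_fps = 1856/60 = 30.9333 ft/s
dp = 0.027*(44/1.86)*0.075*30.9333^2/(2*32.174) = 0.7123 lbf/ft^2

0.7123 lbf/ft^2


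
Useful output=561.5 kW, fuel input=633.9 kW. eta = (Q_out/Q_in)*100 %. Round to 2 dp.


eta = (561.5/633.9)*100 = 88.58 %

88.58 %


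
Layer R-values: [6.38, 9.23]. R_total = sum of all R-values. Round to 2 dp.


R_total = 6.38 + 9.23 = 15.61

15.61


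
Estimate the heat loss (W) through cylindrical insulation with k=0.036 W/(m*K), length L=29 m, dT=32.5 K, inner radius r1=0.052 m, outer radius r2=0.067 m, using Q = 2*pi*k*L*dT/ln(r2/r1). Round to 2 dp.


Q = 2*pi*0.036*29*32.5/ln(0.067/0.052) = 841.15 W

841.15 W


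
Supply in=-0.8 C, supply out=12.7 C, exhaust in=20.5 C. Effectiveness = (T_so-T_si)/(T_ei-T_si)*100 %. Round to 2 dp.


eff = (12.7-(-0.8))/(20.5-(-0.8))*100 = 63.38 %

63.38 %


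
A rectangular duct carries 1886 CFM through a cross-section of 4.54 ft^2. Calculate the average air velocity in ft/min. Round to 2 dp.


V = 1886 / 4.54 = 415.42 ft/min

415.42 ft/min


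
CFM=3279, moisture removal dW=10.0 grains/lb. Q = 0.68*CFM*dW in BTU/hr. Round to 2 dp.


Q = 0.68 * 3279 * 10.0 = 22297.20 BTU/hr

22297.20 BTU/hr


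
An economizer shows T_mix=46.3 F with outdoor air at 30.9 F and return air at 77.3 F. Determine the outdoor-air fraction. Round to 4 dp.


frac = (46.3 - 77.3) / (30.9 - 77.3) = 0.6681

0.6681


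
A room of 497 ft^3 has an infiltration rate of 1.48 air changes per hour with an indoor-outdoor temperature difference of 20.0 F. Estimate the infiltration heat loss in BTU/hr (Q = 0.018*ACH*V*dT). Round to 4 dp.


Q = 0.018 * 1.48 * 497 * 20.0 = 264.8016 BTU/hr

264.8016 BTU/hr


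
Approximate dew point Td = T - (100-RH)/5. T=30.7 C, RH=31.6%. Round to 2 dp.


Td = 30.7 - (100-31.6)/5 = 17.02 C

17.02 C


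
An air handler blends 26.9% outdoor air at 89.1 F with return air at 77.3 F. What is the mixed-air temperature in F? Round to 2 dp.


T_mix = 77.3 + (26.9/100)*(89.1-77.3) = 80.47 F

80.47 F


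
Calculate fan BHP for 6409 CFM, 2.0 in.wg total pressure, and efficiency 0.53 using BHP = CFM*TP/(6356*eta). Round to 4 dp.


BHP = 6409 * 2.0 / (6356 * 0.53) = 3.8051 hp

3.8051 hp


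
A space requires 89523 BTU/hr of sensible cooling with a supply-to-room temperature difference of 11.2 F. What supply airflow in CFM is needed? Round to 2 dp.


CFM = 89523 / (1.08 * 11.2) = 7401.04

7401.04 CFM


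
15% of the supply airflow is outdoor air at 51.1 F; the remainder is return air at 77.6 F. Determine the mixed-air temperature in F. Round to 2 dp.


T_mix = 0.15*51.1 + 0.85*77.6 = 73.63 F

73.63 F


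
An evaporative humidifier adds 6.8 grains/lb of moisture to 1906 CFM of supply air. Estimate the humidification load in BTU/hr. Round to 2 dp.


Q = 0.68 * 1906 * 6.8 = 8813.34 BTU/hr

8813.34 BTU/hr


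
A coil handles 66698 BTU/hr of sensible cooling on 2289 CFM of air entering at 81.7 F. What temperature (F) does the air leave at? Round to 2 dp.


dT = 66698/(1.08*2289) = 26.9801
T_leave = 81.7 - 26.9801 = 54.72 F

54.72 F


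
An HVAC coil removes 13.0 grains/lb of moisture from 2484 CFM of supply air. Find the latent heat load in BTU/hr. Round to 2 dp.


Q = 0.68 * 2484 * 13.0 = 21958.56 BTU/hr

21958.56 BTU/hr


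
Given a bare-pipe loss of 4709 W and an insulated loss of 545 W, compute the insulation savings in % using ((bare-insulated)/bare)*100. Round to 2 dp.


Savings = ((4709-545)/4709)*100 = 88.43 %

88.43 %


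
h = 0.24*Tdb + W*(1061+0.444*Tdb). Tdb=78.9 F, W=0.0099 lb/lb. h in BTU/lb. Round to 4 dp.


h = 0.24*78.9 + 0.0099*(1061+0.444*78.9) = 29.7867 BTU/lb

29.7867 BTU/lb


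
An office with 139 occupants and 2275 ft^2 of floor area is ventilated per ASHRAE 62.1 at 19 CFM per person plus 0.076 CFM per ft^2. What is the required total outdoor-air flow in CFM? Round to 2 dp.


Total = 139*19 + 2275*0.076 = 2813.90 CFM

2813.90 CFM


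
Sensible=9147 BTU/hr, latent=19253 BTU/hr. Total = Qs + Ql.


Qt = 9147 + 19253 = 28400 BTU/hr

28400 BTU/hr


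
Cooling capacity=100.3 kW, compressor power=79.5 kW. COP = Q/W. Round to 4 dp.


COP = 100.3 / 79.5 = 1.2616

1.2616


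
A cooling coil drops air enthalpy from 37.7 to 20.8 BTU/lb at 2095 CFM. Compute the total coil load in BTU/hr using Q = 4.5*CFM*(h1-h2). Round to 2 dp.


Q = 4.5 * 2095 * (37.7 - 20.8) = 159324.75 BTU/hr

159324.75 BTU/hr


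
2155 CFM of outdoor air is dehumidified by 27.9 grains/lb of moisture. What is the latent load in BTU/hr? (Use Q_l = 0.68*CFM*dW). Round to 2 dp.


Q = 0.68 * 2155 * 27.9 = 40884.66 BTU/hr

40884.66 BTU/hr


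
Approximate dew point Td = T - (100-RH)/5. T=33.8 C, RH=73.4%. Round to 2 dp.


Td = 33.8 - (100-73.4)/5 = 28.48 C

28.48 C


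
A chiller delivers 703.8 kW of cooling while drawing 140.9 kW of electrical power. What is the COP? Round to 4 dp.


COP = 703.8 / 140.9 = 4.9950

4.9950


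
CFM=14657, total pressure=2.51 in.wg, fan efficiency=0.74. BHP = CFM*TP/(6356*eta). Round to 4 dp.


BHP = 14657 * 2.51 / (6356 * 0.74) = 7.8217 hp

7.8217 hp


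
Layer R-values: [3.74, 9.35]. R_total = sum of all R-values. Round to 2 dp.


R_total = 3.74 + 9.35 = 13.09

13.09


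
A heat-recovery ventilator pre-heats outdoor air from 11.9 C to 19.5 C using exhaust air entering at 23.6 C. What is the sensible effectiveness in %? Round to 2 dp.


eff = (19.5-11.9)/(23.6-11.9)*100 = 64.96 %

64.96 %


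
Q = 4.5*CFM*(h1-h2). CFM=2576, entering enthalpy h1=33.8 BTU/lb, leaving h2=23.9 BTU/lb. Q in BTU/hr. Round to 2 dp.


Q = 4.5 * 2576 * (33.8 - 23.9) = 114760.80 BTU/hr

114760.80 BTU/hr


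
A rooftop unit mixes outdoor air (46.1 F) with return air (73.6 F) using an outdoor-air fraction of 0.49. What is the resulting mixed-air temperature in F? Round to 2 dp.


T_mix = 0.49*46.1 + 0.51*73.6 = 60.13 F

60.13 F


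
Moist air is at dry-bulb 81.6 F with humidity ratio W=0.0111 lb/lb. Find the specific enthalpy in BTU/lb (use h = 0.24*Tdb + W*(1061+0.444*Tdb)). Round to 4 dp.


h = 0.24*81.6 + 0.0111*(1061+0.444*81.6) = 31.7633 BTU/lb

31.7633 BTU/lb


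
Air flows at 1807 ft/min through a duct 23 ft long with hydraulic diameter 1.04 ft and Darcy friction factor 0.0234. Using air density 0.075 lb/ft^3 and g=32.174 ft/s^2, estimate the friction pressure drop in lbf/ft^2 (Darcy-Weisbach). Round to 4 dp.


v_fps = 1807/60 = 30.1167 ft/s
dp = 0.0234*(23/1.04)*0.075*30.1167^2/(2*32.174) = 0.5471 lbf/ft^2

0.5471 lbf/ft^2


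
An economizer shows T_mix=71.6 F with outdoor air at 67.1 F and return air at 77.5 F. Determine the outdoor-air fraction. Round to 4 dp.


frac = (71.6 - 77.5) / (67.1 - 77.5) = 0.5673

0.5673


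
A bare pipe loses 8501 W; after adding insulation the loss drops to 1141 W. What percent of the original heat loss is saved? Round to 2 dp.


Savings = ((8501-1141)/8501)*100 = 86.58 %

86.58 %


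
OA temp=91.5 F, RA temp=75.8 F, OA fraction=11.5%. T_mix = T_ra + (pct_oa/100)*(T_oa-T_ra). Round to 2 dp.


T_mix = 75.8 + (11.5/100)*(91.5-75.8) = 77.61 F

77.61 F


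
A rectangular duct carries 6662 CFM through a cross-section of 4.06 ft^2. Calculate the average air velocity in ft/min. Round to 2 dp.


V = 6662 / 4.06 = 1640.89 ft/min

1640.89 ft/min


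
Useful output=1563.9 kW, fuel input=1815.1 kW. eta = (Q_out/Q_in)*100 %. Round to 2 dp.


eta = (1563.9/1815.1)*100 = 86.16 %

86.16 %


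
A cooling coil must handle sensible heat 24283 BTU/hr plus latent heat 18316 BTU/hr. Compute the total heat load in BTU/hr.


Qt = 24283 + 18316 = 42599 BTU/hr

42599 BTU/hr


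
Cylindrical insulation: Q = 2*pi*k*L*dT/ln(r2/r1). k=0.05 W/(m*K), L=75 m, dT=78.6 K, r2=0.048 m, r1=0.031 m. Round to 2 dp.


Q = 2*pi*0.05*75*78.6/ln(0.048/0.031) = 4235.84 W

4235.84 W


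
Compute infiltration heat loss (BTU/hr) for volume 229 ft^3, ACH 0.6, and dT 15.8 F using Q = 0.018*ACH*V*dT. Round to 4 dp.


Q = 0.018 * 0.6 * 229 * 15.8 = 39.0766 BTU/hr

39.0766 BTU/hr


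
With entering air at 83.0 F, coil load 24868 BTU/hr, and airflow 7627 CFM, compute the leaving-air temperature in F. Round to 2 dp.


dT = 24868/(1.08*7627) = 3.0190
T_leave = 83.0 - 3.0190 = 79.98 F

79.98 F


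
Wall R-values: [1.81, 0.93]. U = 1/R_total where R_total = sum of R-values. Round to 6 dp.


R_total = 1.81 + 0.93 = 2.74
U = 1/2.74 = 0.364964

0.364964


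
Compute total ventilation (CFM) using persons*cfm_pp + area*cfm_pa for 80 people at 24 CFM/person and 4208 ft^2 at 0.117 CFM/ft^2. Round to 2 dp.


Total = 80*24 + 4208*0.117 = 2412.34 CFM

2412.34 CFM


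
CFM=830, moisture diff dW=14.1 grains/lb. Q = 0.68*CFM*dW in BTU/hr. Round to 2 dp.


Q = 0.68 * 830 * 14.1 = 7958.04 BTU/hr

7958.04 BTU/hr


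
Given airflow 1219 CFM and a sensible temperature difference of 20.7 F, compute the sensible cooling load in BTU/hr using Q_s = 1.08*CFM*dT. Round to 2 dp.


Q = 1.08 * 1219 * 20.7 = 27251.96 BTU/hr

27251.96 BTU/hr


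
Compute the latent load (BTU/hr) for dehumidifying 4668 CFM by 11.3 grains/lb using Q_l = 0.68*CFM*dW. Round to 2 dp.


Q = 0.68 * 4668 * 11.3 = 35868.91 BTU/hr

35868.91 BTU/hr


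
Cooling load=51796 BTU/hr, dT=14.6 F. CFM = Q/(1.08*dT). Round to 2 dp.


CFM = 51796 / (1.08 * 14.6) = 3284.88

3284.88 CFM


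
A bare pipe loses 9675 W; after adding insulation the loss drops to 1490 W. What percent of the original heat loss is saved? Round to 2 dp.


Savings = ((9675-1490)/9675)*100 = 84.60 %

84.60 %


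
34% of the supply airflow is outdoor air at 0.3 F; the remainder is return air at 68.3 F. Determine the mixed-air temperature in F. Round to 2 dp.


T_mix = 0.34*0.3 + 0.66*68.3 = 45.18 F

45.18 F


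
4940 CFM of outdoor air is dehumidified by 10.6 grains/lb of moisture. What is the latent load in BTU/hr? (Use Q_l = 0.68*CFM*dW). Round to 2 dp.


Q = 0.68 * 4940 * 10.6 = 35607.52 BTU/hr

35607.52 BTU/hr


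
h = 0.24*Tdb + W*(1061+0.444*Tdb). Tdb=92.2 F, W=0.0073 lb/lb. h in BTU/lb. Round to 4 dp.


h = 0.24*92.2 + 0.0073*(1061+0.444*92.2) = 30.1721 BTU/lb

30.1721 BTU/lb


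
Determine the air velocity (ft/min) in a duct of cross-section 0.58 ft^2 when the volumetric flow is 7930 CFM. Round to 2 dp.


V = 7930 / 0.58 = 13672.41 ft/min

13672.41 ft/min


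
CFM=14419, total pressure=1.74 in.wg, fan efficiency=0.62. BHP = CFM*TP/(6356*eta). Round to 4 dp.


BHP = 14419 * 1.74 / (6356 * 0.62) = 6.3666 hp

6.3666 hp


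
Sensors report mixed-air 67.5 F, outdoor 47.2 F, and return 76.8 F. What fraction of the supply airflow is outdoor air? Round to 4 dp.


frac = (67.5 - 76.8) / (47.2 - 76.8) = 0.3142

0.3142


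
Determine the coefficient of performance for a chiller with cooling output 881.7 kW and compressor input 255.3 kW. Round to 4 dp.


COP = 881.7 / 255.3 = 3.4536

3.4536


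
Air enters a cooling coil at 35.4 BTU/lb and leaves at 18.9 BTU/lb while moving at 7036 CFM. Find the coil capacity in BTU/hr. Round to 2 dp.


Q = 4.5 * 7036 * (35.4 - 18.9) = 522423.00 BTU/hr

522423.00 BTU/hr


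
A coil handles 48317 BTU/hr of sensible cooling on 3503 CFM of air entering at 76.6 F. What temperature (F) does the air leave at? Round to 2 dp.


dT = 48317/(1.08*3503) = 12.7713
T_leave = 76.6 - 12.7713 = 63.83 F

63.83 F


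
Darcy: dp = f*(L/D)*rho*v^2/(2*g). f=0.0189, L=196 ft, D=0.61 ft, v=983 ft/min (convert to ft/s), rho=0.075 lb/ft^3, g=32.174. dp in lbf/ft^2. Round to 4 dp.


v_fps = 983/60 = 16.3833 ft/s
dp = 0.0189*(196/0.61)*0.075*16.3833^2/(2*32.174) = 1.8998 lbf/ft^2

1.8998 lbf/ft^2


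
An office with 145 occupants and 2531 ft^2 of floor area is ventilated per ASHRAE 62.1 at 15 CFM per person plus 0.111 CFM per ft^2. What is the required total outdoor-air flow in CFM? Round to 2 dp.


Total = 145*15 + 2531*0.111 = 2455.94 CFM

2455.94 CFM


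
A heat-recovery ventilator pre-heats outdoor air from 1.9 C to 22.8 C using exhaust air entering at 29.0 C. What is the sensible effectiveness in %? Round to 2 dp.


eff = (22.8-1.9)/(29.0-1.9)*100 = 77.12 %

77.12 %


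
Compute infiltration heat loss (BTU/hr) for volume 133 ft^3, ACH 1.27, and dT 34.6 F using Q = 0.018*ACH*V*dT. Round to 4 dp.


Q = 0.018 * 1.27 * 133 * 34.6 = 105.1971 BTU/hr

105.1971 BTU/hr


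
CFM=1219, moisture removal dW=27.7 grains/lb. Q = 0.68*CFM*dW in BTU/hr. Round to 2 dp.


Q = 0.68 * 1219 * 27.7 = 22961.08 BTU/hr

22961.08 BTU/hr


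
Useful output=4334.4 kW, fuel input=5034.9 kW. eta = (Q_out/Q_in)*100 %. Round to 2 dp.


eta = (4334.4/5034.9)*100 = 86.09 %

86.09 %


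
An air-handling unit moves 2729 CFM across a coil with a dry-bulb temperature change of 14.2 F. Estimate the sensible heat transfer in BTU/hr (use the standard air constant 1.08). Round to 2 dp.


Q = 1.08 * 2729 * 14.2 = 41851.94 BTU/hr

41851.94 BTU/hr


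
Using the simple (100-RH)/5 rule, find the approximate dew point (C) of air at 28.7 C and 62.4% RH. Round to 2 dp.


Td = 28.7 - (100-62.4)/5 = 21.18 C

21.18 C


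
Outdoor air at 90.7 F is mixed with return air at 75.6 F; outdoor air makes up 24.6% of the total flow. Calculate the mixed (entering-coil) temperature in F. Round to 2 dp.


T_mix = 75.6 + (24.6/100)*(90.7-75.6) = 79.31 F

79.31 F


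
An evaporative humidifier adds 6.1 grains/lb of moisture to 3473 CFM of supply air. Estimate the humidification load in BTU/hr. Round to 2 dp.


Q = 0.68 * 3473 * 6.1 = 14406.00 BTU/hr

14406.00 BTU/hr


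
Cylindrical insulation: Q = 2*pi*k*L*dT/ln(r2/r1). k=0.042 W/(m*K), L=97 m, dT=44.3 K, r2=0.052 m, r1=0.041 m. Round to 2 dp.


Q = 2*pi*0.042*97*44.3/ln(0.052/0.041) = 4771.20 W

4771.20 W


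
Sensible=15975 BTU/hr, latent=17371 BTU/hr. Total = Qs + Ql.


Qt = 15975 + 17371 = 33346 BTU/hr

33346 BTU/hr


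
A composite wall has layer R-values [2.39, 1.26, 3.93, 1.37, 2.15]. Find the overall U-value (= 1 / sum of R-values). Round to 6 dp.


R_total = 2.39 + 1.26 + 3.93 + 1.37 + 2.15 = 11.10
U = 1/11.10 = 0.090090

0.090090


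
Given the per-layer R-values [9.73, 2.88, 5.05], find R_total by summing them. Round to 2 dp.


R_total = 9.73 + 2.88 + 5.05 = 17.66

17.66


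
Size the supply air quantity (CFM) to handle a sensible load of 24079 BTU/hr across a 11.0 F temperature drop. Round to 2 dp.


CFM = 24079 / (1.08 * 11.0) = 2026.85

2026.85 CFM


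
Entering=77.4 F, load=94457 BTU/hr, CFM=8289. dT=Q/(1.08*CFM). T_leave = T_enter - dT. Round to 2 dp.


dT = 94457/(1.08*8289) = 10.5514
T_leave = 77.4 - 10.5514 = 66.85 F

66.85 F


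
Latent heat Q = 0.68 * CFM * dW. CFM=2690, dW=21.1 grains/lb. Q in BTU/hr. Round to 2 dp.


Q = 0.68 * 2690 * 21.1 = 38596.12 BTU/hr

38596.12 BTU/hr


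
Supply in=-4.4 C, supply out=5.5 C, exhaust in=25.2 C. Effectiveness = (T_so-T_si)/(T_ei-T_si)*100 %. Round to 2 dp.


eff = (5.5-(-4.4))/(25.2-(-4.4))*100 = 33.45 %

33.45 %


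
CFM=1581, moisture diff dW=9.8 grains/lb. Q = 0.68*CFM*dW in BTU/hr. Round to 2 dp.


Q = 0.68 * 1581 * 9.8 = 10535.78 BTU/hr

10535.78 BTU/hr


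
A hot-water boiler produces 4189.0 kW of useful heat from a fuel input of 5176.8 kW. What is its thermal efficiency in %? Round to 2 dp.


eta = (4189.0/5176.8)*100 = 80.92 %

80.92 %


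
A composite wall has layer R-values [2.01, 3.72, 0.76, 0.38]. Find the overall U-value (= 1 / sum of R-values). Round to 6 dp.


R_total = 2.01 + 3.72 + 0.76 + 0.38 = 6.87
U = 1/6.87 = 0.145560

0.145560


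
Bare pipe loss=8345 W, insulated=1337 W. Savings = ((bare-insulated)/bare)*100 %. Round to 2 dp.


Savings = ((8345-1337)/8345)*100 = 83.98 %

83.98 %


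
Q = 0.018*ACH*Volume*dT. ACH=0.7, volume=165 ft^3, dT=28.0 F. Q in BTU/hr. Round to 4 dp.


Q = 0.018 * 0.7 * 165 * 28.0 = 58.2120 BTU/hr

58.2120 BTU/hr


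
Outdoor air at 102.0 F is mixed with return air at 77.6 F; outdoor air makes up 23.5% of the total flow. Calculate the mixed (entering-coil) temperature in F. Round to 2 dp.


T_mix = 77.6 + (23.5/100)*(102.0-77.6) = 83.33 F

83.33 F


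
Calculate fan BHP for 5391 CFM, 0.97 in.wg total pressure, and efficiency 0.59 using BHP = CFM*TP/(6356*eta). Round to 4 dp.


BHP = 5391 * 0.97 / (6356 * 0.59) = 1.3945 hp

1.3945 hp


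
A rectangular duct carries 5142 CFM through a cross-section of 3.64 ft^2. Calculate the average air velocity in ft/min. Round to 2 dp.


V = 5142 / 3.64 = 1412.64 ft/min

1412.64 ft/min


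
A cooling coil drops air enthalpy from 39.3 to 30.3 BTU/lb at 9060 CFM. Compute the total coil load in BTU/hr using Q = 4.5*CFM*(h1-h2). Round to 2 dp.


Q = 4.5 * 9060 * (39.3 - 30.3) = 366930.00 BTU/hr

366930.00 BTU/hr


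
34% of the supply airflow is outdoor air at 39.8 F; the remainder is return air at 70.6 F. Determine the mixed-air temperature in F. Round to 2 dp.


T_mix = 0.34*39.8 + 0.66*70.6 = 60.13 F

60.13 F


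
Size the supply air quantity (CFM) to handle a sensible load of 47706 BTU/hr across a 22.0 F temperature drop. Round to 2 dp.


CFM = 47706 / (1.08 * 22.0) = 2007.83

2007.83 CFM


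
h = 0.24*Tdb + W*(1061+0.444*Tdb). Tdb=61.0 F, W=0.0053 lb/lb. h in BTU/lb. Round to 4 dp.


h = 0.24*61.0 + 0.0053*(1061+0.444*61.0) = 20.4068 BTU/lb

20.4068 BTU/lb


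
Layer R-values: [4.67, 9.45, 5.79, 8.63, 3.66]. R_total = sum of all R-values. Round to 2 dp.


R_total = 4.67 + 9.45 + 5.79 + 8.63 + 3.66 = 32.20

32.20


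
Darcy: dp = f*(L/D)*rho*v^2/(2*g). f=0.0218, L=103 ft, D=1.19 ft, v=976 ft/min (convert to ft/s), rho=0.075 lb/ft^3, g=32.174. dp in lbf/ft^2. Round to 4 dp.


v_fps = 976/60 = 16.2667 ft/s
dp = 0.0218*(103/1.19)*0.075*16.2667^2/(2*32.174) = 0.5819 lbf/ft^2

0.5819 lbf/ft^2


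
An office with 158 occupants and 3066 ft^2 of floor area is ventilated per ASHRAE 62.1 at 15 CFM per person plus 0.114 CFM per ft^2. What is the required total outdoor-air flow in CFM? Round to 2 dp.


Total = 158*15 + 3066*0.114 = 2719.52 CFM

2719.52 CFM


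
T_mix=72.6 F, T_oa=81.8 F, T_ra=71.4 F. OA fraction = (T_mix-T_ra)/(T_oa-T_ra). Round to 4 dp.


frac = (72.6 - 71.4) / (81.8 - 71.4) = 0.1154

0.1154


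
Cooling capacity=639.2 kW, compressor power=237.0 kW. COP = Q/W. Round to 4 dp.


COP = 639.2 / 237.0 = 2.6970

2.6970


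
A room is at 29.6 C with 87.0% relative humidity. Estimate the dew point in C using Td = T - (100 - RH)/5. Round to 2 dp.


Td = 29.6 - (100-87.0)/5 = 27.00 C

27.00 C


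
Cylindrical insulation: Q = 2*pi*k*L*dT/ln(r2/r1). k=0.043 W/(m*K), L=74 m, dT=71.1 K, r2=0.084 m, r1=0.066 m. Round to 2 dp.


Q = 2*pi*0.043*74*71.1/ln(0.084/0.066) = 5894.41 W

5894.41 W


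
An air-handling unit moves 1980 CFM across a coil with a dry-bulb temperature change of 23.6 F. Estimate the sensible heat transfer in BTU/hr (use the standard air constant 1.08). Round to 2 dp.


Q = 1.08 * 1980 * 23.6 = 50466.24 BTU/hr

50466.24 BTU/hr


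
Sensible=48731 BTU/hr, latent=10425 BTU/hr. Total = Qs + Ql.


Qt = 48731 + 10425 = 59156 BTU/hr

59156 BTU/hr


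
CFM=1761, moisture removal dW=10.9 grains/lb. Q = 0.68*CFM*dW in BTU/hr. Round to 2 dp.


Q = 0.68 * 1761 * 10.9 = 13052.53 BTU/hr

13052.53 BTU/hr


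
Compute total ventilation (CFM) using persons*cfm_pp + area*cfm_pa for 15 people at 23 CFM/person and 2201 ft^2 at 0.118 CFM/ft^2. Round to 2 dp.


Total = 15*23 + 2201*0.118 = 604.72 CFM

604.72 CFM


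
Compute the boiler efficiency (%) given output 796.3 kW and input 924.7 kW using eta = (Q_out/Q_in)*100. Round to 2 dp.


eta = (796.3/924.7)*100 = 86.11 %

86.11 %


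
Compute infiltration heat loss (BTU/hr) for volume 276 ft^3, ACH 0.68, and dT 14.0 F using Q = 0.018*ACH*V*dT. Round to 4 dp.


Q = 0.018 * 0.68 * 276 * 14.0 = 47.2954 BTU/hr

47.2954 BTU/hr


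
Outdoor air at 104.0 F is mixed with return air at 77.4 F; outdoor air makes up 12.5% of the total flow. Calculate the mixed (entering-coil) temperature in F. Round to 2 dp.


T_mix = 77.4 + (12.5/100)*(104.0-77.4) = 80.73 F

80.73 F


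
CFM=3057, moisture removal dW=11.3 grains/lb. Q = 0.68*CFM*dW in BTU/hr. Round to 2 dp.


Q = 0.68 * 3057 * 11.3 = 23489.99 BTU/hr

23489.99 BTU/hr


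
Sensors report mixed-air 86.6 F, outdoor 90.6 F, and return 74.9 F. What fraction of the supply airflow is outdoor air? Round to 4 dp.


frac = (86.6 - 74.9) / (90.6 - 74.9) = 0.7452

0.7452


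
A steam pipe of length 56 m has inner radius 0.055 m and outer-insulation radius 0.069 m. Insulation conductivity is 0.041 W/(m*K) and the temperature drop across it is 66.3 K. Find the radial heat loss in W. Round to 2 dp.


Q = 2*pi*0.041*56*66.3/ln(0.069/0.055) = 4217.68 W

4217.68 W


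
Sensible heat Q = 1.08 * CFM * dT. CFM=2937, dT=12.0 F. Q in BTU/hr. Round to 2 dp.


Q = 1.08 * 2937 * 12.0 = 38063.52 BTU/hr

38063.52 BTU/hr


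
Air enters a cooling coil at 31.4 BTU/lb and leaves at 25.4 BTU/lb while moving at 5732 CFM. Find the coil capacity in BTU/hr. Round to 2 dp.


Q = 4.5 * 5732 * (31.4 - 25.4) = 154764.00 BTU/hr

154764.00 BTU/hr


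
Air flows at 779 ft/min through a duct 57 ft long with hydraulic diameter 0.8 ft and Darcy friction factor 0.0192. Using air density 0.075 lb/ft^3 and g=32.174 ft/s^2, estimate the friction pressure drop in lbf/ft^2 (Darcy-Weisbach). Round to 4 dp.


v_fps = 779/60 = 12.9833 ft/s
dp = 0.0192*(57/0.8)*0.075*12.9833^2/(2*32.174) = 0.2688 lbf/ft^2

0.2688 lbf/ft^2


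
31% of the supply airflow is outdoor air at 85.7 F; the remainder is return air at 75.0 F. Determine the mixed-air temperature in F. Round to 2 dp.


T_mix = 0.31*85.7 + 0.69*75.0 = 78.32 F

78.32 F


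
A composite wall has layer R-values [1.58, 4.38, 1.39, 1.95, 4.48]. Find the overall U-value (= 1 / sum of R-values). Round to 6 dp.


R_total = 1.58 + 4.38 + 1.39 + 1.95 + 4.48 = 13.78
U = 1/13.78 = 0.072569

0.072569


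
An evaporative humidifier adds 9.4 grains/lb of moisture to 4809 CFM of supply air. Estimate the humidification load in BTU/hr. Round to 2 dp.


Q = 0.68 * 4809 * 9.4 = 30739.13 BTU/hr

30739.13 BTU/hr


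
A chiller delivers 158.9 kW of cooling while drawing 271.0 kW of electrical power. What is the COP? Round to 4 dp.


COP = 158.9 / 271.0 = 0.5863

0.5863


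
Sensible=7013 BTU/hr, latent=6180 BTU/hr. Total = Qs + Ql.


Qt = 7013 + 6180 = 13193 BTU/hr

13193 BTU/hr


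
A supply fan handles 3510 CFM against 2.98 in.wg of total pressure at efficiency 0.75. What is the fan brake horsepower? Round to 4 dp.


BHP = 3510 * 2.98 / (6356 * 0.75) = 2.1942 hp

2.1942 hp


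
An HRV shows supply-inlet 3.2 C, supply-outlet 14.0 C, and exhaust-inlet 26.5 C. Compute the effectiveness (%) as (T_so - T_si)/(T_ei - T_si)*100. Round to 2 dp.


eff = (14.0-3.2)/(26.5-3.2)*100 = 46.35 %

46.35 %


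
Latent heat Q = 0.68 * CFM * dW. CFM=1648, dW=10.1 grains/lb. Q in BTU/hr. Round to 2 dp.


Q = 0.68 * 1648 * 10.1 = 11318.46 BTU/hr

11318.46 BTU/hr


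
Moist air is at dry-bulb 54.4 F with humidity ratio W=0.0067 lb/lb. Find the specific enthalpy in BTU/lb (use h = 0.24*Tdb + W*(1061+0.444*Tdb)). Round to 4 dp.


h = 0.24*54.4 + 0.0067*(1061+0.444*54.4) = 20.3265 BTU/lb

20.3265 BTU/lb


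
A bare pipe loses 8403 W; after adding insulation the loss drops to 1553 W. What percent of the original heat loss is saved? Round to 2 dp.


Savings = ((8403-1553)/8403)*100 = 81.52 %

81.52 %


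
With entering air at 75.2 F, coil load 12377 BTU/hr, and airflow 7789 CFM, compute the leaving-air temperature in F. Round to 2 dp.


dT = 12377/(1.08*7789) = 1.4713
T_leave = 75.2 - 1.4713 = 73.73 F

73.73 F


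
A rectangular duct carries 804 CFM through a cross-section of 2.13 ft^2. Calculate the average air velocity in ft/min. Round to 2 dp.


V = 804 / 2.13 = 377.46 ft/min

377.46 ft/min


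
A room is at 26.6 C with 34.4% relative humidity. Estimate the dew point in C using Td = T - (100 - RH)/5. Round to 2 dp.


Td = 26.6 - (100-34.4)/5 = 13.48 C

13.48 C


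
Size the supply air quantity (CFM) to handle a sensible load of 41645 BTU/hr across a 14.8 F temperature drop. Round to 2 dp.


CFM = 41645 / (1.08 * 14.8) = 2605.42

2605.42 CFM


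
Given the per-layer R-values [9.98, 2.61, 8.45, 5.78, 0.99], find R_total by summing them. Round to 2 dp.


R_total = 9.98 + 2.61 + 8.45 + 5.78 + 0.99 = 27.81

27.81


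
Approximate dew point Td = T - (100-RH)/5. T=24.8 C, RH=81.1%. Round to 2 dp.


Td = 24.8 - (100-81.1)/5 = 21.02 C

21.02 C


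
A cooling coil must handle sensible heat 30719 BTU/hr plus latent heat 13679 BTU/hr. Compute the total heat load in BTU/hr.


Qt = 30719 + 13679 = 44398 BTU/hr

44398 BTU/hr


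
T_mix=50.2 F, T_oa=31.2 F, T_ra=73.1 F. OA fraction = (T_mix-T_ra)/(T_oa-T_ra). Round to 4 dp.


frac = (50.2 - 73.1) / (31.2 - 73.1) = 0.5465

0.5465


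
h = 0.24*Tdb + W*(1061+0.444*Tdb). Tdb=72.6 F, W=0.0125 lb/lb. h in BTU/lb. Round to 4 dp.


h = 0.24*72.6 + 0.0125*(1061+0.444*72.6) = 31.0894 BTU/lb

31.0894 BTU/lb


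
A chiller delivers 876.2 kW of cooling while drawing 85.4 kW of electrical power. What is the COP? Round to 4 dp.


COP = 876.2 / 85.4 = 10.2600

10.2600


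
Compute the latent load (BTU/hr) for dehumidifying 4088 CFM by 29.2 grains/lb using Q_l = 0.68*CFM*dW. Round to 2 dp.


Q = 0.68 * 4088 * 29.2 = 81171.33 BTU/hr

81171.33 BTU/hr


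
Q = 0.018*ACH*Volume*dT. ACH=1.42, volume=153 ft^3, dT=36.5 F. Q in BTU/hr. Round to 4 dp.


Q = 0.018 * 1.42 * 153 * 36.5 = 142.7398 BTU/hr

142.7398 BTU/hr


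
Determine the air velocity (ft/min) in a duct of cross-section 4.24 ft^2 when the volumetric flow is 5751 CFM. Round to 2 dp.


V = 5751 / 4.24 = 1356.37 ft/min

1356.37 ft/min


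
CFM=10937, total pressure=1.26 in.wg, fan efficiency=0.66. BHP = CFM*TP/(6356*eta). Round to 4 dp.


BHP = 10937 * 1.26 / (6356 * 0.66) = 3.2850 hp

3.2850 hp


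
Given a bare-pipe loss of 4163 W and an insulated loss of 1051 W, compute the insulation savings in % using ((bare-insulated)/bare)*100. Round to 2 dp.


Savings = ((4163-1051)/4163)*100 = 74.75 %

74.75 %


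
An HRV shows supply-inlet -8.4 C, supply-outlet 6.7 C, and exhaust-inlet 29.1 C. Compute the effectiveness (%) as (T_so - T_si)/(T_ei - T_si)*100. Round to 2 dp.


eff = (6.7-(-8.4))/(29.1-(-8.4))*100 = 40.27 %

40.27 %


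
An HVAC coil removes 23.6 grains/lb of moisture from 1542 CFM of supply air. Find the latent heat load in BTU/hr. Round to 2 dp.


Q = 0.68 * 1542 * 23.6 = 24746.02 BTU/hr

24746.02 BTU/hr


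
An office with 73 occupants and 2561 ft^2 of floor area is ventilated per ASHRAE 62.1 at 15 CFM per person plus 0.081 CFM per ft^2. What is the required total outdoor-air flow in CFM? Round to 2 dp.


Total = 73*15 + 2561*0.081 = 1302.44 CFM

1302.44 CFM


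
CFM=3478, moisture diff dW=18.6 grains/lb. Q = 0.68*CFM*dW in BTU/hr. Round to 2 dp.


Q = 0.68 * 3478 * 18.6 = 43989.74 BTU/hr

43989.74 BTU/hr


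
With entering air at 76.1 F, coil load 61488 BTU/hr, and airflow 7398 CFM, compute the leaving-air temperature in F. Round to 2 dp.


dT = 61488/(1.08*7398) = 7.6958
T_leave = 76.1 - 7.6958 = 68.40 F

68.40 F


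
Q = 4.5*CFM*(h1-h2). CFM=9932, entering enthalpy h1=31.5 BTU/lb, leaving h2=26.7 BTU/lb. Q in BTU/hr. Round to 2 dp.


Q = 4.5 * 9932 * (31.5 - 26.7) = 214531.20 BTU/hr

214531.20 BTU/hr


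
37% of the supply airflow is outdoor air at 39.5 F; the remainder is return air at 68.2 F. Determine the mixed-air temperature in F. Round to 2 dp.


T_mix = 0.37*39.5 + 0.63*68.2 = 57.58 F

57.58 F


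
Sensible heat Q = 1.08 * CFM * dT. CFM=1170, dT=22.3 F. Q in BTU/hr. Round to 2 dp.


Q = 1.08 * 1170 * 22.3 = 28178.28 BTU/hr

28178.28 BTU/hr


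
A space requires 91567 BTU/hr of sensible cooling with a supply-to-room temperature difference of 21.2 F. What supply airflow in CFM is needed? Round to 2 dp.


CFM = 91567 / (1.08 * 21.2) = 3999.26

3999.26 CFM


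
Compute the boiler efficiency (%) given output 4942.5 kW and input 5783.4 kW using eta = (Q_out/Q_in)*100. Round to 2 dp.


eta = (4942.5/5783.4)*100 = 85.46 %

85.46 %


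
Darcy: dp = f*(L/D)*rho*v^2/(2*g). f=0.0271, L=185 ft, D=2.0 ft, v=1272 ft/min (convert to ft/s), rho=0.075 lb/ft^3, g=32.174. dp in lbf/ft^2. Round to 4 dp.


v_fps = 1272/60 = 21.2 ft/s
dp = 0.0271*(185/2.0)*0.075*21.2^2/(2*32.174) = 1.3131 lbf/ft^2

1.3131 lbf/ft^2


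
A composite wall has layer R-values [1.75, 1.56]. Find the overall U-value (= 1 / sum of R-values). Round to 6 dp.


R_total = 1.75 + 1.56 = 3.31
U = 1/3.31 = 0.302115

0.302115


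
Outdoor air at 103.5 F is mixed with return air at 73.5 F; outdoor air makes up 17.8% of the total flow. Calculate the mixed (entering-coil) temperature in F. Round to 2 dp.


T_mix = 73.5 + (17.8/100)*(103.5-73.5) = 78.84 F

78.84 F
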